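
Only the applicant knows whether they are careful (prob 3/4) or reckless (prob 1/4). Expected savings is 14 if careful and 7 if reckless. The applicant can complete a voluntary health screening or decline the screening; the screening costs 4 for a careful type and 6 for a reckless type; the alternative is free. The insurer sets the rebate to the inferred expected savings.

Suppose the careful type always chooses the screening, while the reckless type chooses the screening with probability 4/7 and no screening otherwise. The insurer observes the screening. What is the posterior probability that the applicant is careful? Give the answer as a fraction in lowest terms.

21/25

P(the screening) = (3/4)·1 + (1/4)·(4/7) = 25/28.
By Bayes' rule, P(careful | the screening) = (3/4) / (25/28) = 21/25.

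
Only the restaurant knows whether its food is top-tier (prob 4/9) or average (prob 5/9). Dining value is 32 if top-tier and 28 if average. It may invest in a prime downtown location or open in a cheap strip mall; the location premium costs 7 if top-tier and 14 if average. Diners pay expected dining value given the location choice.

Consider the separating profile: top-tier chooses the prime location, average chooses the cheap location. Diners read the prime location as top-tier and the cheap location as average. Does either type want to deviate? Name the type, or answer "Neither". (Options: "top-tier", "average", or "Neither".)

The prime location pays 32; the cheap location pays 28.
top-tier: assigned the prime location, nets 32 − 7 = 25; deviating to the cheap location nets 28.
average: assigned the cheap location, nets 28; deviating to the prime location nets 32 − 14 = 18.
The top-tier type gains 3 by deviating.

top-tier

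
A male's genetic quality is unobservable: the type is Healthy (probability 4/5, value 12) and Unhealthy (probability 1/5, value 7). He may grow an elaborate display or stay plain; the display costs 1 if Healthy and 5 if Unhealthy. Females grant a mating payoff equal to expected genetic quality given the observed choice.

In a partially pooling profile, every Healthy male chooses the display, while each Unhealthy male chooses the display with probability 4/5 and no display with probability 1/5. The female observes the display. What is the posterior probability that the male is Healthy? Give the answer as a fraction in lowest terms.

P(the display) = (4/5)·1 + (1/5)·(4/5) = 24/25.
By Bayes' rule, P(Healthy | the display) = (4/5) / (24/25) = 5/6.

5/6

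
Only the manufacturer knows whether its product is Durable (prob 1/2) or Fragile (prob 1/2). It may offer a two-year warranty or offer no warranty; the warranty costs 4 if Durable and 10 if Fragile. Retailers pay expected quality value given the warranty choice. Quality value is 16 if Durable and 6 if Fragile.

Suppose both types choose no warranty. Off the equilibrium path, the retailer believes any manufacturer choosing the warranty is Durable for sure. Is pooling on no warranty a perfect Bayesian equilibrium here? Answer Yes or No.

No

On path, the retailer holds the prior and pays 1/2·16 + 1/2·6 = 11. Off path (the warranty), believing Durable, it pays 16.
Durable: no warranty nets 11; the warranty nets 16 − 4 = 12. Durable would deviate.
Fragile: no warranty nets 11; the warranty nets 16 − 10 = 6. Fragile stays.
A type deviates, so pooling fails.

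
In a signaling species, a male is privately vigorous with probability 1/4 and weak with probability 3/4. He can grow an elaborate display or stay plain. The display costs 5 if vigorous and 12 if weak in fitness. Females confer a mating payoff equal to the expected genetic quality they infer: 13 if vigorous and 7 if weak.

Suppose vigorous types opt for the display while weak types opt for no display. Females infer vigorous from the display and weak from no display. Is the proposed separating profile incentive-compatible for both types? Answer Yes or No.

Under these beliefs, the display earns mating payoff 13 and no display earns mating payoff 7.
vigorous: the display nets 13 − 5 = 8; no display nets 7. vigorous prefers the display.
weak: the display nets 13 − 12 = 1; no display nets 7. weak prefers no display.
Neither type deviates, so the separating profile is an equilibrium.

Yes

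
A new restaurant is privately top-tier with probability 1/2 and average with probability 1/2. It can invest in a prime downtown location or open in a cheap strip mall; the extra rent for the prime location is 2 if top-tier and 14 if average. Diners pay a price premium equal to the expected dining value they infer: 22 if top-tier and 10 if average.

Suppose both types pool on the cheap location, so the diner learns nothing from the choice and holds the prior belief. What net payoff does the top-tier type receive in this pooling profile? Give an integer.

Pooled price premium = 1/2·22 + 1/2·10 = 16.
top-tier pays no cost for the cheap location, so net payoff = 16.

16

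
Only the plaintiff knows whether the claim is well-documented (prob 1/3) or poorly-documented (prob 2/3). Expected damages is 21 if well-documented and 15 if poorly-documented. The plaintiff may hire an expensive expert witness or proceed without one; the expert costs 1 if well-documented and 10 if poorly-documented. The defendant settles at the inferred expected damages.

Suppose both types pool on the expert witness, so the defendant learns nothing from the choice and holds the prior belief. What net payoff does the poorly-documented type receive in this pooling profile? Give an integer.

7

Pooled settlement = 1/3·21 + 2/3·15 = 17.
poorly-documented pays cost 10 for the expert witness, so net payoff = 17 − 10 = 7.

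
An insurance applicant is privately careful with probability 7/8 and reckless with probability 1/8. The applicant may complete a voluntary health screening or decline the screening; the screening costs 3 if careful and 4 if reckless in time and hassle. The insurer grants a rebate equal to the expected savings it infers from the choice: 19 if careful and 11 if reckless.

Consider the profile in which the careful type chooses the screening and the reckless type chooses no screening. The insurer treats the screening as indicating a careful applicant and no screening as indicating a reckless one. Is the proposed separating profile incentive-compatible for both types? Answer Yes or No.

No

Under these beliefs, the screening earns rebate 19 and no screening earns rebate 11.
careful: the screening nets 19 − 3 = 16; no screening nets 11. careful prefers the screening.
reckless: the screening nets 19 − 4 = 15; no screening nets 11. reckless would deviate to the screening.
reckless has a profitable deviation, so the profile is not an equilibrium.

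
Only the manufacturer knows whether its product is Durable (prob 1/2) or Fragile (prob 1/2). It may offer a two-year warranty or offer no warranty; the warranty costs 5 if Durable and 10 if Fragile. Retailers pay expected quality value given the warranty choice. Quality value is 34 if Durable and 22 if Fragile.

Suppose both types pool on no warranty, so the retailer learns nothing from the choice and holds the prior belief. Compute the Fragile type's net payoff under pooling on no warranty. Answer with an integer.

Pooled price = 1/2·34 + 1/2·22 = 28.
Fragile pays no cost for no warranty, so net payoff = 28.

28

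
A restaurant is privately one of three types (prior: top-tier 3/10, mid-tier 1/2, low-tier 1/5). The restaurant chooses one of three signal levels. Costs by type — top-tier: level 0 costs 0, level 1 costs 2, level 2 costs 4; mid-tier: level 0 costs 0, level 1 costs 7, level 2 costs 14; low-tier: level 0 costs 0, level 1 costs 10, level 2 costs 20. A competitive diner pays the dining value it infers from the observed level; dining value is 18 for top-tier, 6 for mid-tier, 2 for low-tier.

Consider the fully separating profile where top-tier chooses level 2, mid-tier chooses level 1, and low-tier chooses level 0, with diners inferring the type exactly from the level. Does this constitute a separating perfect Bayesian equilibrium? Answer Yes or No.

Separating price premiums: level 2 → 18, level 1 → 6, level 0 → 2.
top-tier (assigned level 2): level 0: 2 − 0 = 2; level 1: 6 − 2 = 4; level 2: 18 − 4 = 14. top-tier stays.
mid-tier (assigned level 1): level 0: 2 − 0 = 2; level 1: 6 − 7 = -1; level 2: 18 − 14 = 4. mid-tier prefers level 2.
low-tier (assigned level 0): level 0: 2 − 0 = 2; level 1: 6 − 10 = -4; level 2: 18 − 20 = -2. low-tier stays.
At least one type deviates; the separating profile fails.

No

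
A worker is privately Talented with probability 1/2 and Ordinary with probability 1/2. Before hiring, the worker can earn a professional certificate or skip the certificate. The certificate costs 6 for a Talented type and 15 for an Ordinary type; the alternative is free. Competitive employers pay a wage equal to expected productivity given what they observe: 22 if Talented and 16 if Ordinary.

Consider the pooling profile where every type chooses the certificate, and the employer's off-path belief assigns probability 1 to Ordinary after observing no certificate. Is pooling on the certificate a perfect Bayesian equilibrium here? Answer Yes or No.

On path, the employer holds the prior and pays 1/2·22 + 1/2·16 = 19. Off path (no certificate), believing Ordinary, it pays 16.
Talented: the certificate nets 19 − 6 = 13; no certificate nets 16. Talented would deviate.
Ordinary: the certificate nets 19 − 15 = 4; no certificate nets 16. Ordinary would deviate.
A type deviates, so pooling fails.

No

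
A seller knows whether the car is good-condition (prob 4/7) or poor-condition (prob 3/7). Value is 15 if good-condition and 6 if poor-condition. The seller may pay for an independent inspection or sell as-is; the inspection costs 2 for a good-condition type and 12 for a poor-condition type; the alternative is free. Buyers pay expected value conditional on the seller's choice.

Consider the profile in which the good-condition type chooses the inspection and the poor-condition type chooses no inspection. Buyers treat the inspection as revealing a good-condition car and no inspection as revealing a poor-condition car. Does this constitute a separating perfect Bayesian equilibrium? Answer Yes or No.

Yes

Under these beliefs, the inspection earns price 15 and no inspection earns price 6.
good-condition: the inspection nets 15 − 2 = 13; no inspection nets 6. good-condition prefers the inspection.
poor-condition: the inspection nets 15 − 12 = 3; no inspection nets 6. poor-condition prefers no inspection.
Neither type deviates, so the separating profile is an equilibrium.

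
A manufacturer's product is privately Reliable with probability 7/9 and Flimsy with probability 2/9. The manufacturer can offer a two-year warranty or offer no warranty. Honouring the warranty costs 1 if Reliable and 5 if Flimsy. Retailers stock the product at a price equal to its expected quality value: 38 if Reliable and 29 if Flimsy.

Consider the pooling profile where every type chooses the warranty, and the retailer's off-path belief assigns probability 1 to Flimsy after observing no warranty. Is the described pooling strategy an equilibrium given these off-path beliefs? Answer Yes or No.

Yes

On path, the retailer holds the prior and pays 7/9·38 + 2/9·29 = 36. Off path (no warranty), believing Flimsy, it pays 29.
Reliable: the warranty nets 36 − 1 = 35; no warranty nets 29. Reliable stays.
Flimsy: the warranty nets 36 − 5 = 31; no warranty nets 29. Flimsy stays.
No type deviates, so pooling is sustained.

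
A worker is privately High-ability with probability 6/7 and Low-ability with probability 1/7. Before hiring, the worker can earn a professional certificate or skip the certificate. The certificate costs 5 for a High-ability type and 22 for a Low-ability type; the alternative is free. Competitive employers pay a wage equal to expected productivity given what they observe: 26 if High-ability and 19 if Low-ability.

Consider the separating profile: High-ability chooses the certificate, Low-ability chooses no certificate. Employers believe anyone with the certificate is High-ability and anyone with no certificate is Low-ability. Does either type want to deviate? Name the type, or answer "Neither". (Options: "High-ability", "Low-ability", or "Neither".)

The certificate pays 26; no certificate pays 19.
High-ability: assigned the certificate, nets 26 − 5 = 21; deviating to no certificate nets 19.
Low-ability: assigned no certificate, nets 19; deviating to the certificate nets 26 − 22 = 4.
Both types strictly prefer their assigned action; no profitable deviation.

Neither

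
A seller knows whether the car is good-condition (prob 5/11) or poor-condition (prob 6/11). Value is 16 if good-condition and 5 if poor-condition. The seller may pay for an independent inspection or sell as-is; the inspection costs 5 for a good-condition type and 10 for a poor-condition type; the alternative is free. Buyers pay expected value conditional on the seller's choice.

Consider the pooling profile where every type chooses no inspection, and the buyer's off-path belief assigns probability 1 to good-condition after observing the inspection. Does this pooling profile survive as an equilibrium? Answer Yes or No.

No

On path, the buyer holds the prior and pays 5/11·16 + 6/11·5 = 10. Off path (the inspection), believing good-condition, it pays 16.
good-condition: no inspection nets 10; the inspection nets 16 − 5 = 11. good-condition would deviate.
poor-condition: no inspection nets 10; the inspection nets 16 − 10 = 6. poor-condition stays.
A type deviates, so pooling fails.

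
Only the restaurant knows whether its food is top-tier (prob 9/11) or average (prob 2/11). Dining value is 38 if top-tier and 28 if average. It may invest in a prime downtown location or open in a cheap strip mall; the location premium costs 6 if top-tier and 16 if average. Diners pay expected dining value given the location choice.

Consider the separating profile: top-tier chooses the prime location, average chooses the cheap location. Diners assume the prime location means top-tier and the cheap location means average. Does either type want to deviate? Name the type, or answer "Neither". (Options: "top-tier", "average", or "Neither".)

The prime location pays 38; the cheap location pays 28.
top-tier: assigned the prime location, nets 38 − 6 = 32; deviating to the cheap location nets 28.
average: assigned the cheap location, nets 28; deviating to the prime location nets 38 − 16 = 22.
Both types strictly prefer their assigned action; no profitable deviation.

Neither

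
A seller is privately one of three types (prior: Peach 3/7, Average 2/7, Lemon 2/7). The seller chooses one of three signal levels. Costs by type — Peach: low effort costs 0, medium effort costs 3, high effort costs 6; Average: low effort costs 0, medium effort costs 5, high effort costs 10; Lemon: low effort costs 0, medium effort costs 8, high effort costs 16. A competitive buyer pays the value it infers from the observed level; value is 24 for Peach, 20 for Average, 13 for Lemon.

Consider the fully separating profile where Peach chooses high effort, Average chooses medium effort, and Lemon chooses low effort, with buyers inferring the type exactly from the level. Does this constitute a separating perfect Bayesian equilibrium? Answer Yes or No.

Yes

Separating prices: high effort → 24, medium effort → 20, low effort → 13.
Peach (assigned high effort): low effort: 13 − 0 = 13; medium effort: 20 − 3 = 17; high effort: 24 − 6 = 18. Peach stays.
Average (assigned medium effort): low effort: 13 − 0 = 13; medium effort: 20 − 5 = 15; high effort: 24 − 10 = 14. Average stays.
Lemon (assigned low effort): low effort: 13 − 0 = 13; medium effort: 20 − 8 = 12; high effort: 24 − 16 = 8. Lemon stays.
Every type prefers its assigned level; separation holds.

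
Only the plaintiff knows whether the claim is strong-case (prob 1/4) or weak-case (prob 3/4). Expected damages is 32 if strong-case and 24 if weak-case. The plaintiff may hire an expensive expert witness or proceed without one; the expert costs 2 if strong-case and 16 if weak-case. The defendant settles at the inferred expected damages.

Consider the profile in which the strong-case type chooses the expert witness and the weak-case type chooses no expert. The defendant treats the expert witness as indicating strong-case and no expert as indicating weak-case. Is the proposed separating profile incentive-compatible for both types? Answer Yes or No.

Yes

Under these beliefs, the expert witness earns settlement 32 and no expert earns settlement 24.
strong-case: the expert witness nets 32 − 2 = 30; no expert nets 24. strong-case prefers the expert witness.
weak-case: the expert witness nets 32 − 16 = 16; no expert nets 24. weak-case prefers no expert.
Neither type deviates, so the separating profile is an equilibrium.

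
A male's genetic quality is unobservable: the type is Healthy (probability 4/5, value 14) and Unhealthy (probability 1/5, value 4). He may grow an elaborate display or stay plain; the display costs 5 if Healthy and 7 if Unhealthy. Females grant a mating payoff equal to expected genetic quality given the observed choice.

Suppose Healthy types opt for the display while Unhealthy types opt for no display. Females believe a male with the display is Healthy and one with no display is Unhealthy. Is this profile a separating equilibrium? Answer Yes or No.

No

Under these beliefs, the display earns mating payoff 14 and no display earns mating payoff 4.
Healthy: the display nets 14 − 5 = 9; no display nets 4. Healthy prefers the display.
Unhealthy: the display nets 14 − 7 = 7; no display nets 4. Unhealthy would deviate to the display.
Unhealthy has a profitable deviation, so the profile is not an equilibrium.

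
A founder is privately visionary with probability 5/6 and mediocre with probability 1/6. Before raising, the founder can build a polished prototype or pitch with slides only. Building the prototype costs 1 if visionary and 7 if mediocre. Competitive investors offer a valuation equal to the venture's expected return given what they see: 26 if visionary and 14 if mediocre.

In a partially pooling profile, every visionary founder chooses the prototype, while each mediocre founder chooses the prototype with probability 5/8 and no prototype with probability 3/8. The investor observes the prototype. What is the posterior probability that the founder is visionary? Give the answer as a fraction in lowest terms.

P(the prototype) = (5/6)·1 + (1/6)·(5/8) = 15/16.
By Bayes' rule, P(visionary | the prototype) = (5/6) / (15/16) = 8/9.

8/9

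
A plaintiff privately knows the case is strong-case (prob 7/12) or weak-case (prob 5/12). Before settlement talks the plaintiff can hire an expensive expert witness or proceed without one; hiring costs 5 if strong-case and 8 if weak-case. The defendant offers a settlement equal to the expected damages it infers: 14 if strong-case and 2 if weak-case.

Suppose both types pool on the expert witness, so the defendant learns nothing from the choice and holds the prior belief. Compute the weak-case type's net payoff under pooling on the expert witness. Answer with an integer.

Pooled settlement = 7/12·14 + 5/12·2 = 9.
weak-case pays cost 8 for the expert witness, so net payoff = 9 − 8 = 1.

1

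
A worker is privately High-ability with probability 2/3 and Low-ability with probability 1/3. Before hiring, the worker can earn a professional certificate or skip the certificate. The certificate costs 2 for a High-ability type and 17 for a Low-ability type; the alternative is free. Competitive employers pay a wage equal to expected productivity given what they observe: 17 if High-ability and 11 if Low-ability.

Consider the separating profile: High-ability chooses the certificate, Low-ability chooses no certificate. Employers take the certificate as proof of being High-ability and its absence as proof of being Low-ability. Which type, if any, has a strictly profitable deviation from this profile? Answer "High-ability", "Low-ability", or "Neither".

The certificate pays 17; no certificate pays 11.
High-ability: assigned the certificate, nets 17 − 2 = 15; deviating to no certificate nets 11.
Low-ability: assigned no certificate, nets 11; deviating to the certificate nets 17 − 17 = 0.
Both types strictly prefer their assigned action; no profitable deviation.

Neither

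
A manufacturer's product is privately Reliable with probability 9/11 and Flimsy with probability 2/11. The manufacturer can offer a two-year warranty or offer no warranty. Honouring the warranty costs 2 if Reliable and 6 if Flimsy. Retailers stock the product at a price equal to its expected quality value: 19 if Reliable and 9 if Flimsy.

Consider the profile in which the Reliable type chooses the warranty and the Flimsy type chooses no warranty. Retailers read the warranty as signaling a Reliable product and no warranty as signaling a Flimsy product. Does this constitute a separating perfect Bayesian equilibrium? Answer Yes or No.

No

Under these beliefs, the warranty earns price 19 and no warranty earns price 9.
Reliable: the warranty nets 19 − 2 = 17; no warranty nets 9. Reliable prefers the warranty.
Flimsy: the warranty nets 19 − 6 = 13; no warranty nets 9. Flimsy would deviate to the warranty.
Flimsy has a profitable deviation, so the profile is not an equilibrium.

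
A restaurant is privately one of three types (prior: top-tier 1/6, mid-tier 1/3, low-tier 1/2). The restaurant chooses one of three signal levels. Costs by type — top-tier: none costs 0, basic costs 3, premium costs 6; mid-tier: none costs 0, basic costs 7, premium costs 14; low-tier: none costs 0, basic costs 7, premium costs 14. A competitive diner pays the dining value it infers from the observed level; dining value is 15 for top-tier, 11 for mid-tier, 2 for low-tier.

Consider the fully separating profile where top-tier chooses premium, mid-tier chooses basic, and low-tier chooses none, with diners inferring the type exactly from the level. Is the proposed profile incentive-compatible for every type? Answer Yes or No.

No

Separating price premiums: premium → 15, basic → 11, none → 2.
top-tier (assigned premium): none: 2 − 0 = 2; basic: 11 − 3 = 8; premium: 15 − 6 = 9. top-tier stays.
mid-tier (assigned basic): none: 2 − 0 = 2; basic: 11 − 7 = 4; premium: 15 − 14 = 1. mid-tier stays.
low-tier (assigned none): none: 2 − 0 = 2; basic: 11 − 7 = 4; premium: 15 − 14 = 1. low-tier prefers basic.
At least one type deviates; the separating profile fails.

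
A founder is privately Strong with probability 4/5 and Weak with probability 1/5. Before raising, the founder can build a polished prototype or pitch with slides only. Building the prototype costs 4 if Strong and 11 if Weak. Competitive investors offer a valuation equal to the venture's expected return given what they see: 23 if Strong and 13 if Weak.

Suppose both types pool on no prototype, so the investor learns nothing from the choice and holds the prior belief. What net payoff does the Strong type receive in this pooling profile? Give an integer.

Pooled valuation = 4/5·23 + 1/5·13 = 21.
Strong pays no cost for no prototype, so net payoff = 21.

21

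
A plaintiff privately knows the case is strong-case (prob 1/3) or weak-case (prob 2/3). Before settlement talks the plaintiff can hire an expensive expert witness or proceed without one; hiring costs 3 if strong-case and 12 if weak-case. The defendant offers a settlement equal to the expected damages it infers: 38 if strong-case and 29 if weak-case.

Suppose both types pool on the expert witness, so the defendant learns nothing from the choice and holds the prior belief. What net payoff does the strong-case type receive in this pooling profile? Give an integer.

29

Pooled settlement = 1/3·38 + 2/3·29 = 32.
strong-case pays cost 3 for the expert witness, so net payoff = 32 − 3 = 29.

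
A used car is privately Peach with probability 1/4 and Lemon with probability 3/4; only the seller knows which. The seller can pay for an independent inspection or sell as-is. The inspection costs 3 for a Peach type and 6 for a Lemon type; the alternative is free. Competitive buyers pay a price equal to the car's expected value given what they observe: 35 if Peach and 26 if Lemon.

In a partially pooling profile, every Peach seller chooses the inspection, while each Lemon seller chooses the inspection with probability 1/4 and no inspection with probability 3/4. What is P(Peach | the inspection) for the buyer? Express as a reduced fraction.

4/7

P(the inspection) = (1/4)·1 + (3/4)·(1/4) = 7/16.
By Bayes' rule, P(Peach | the inspection) = (1/4) / (7/16) = 4/7.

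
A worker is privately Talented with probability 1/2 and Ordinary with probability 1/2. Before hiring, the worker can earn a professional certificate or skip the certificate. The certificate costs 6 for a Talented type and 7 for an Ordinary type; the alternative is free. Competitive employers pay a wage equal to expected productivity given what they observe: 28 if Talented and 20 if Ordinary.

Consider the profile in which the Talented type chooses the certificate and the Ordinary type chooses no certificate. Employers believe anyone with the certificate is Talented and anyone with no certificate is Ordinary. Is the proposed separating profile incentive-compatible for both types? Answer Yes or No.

Under these beliefs, the certificate earns wage 28 and no certificate earns wage 20.
Talented: the certificate nets 28 − 6 = 22; no certificate nets 20. Talented prefers the certificate.
Ordinary: the certificate nets 28 − 7 = 21; no certificate nets 20. Ordinary would deviate to the certificate.
Ordinary has a profitable deviation, so the profile is not an equilibrium.

No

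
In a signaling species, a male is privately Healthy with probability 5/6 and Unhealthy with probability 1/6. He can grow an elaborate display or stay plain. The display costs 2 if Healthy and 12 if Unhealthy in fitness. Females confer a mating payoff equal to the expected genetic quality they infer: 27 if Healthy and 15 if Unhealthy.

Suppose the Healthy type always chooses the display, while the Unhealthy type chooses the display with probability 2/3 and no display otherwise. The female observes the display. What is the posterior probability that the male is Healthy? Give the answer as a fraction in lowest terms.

15/17

P(the display) = (5/6)·1 + (1/6)·(2/3) = 17/18.
By Bayes' rule, P(Healthy | the display) = (5/6) / (17/18) = 15/17.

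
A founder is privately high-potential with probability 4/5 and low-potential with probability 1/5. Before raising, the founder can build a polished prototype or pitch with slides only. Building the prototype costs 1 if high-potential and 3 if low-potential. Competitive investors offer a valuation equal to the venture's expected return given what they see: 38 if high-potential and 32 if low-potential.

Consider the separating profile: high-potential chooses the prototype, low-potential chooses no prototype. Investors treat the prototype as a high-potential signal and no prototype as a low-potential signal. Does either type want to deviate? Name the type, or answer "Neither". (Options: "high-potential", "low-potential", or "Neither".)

The prototype pays 38; no prototype pays 32.
high-potential: assigned the prototype, nets 38 − 1 = 37; deviating to no prototype nets 32.
low-potential: assigned no prototype, nets 32; deviating to the prototype nets 38 − 3 = 35.
The low-potential type gains 3 by deviating.

low-potential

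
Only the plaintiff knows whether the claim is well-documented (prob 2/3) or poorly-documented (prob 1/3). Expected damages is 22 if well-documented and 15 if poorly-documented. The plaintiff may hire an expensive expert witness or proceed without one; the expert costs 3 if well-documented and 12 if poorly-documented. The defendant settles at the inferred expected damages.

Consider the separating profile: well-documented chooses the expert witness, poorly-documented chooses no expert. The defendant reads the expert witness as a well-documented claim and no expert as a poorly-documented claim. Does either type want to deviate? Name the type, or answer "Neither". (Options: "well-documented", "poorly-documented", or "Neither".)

The expert witness pays 22; no expert pays 15.
well-documented: assigned the expert witness, nets 22 − 3 = 19; deviating to no expert nets 15.
poorly-documented: assigned no expert, nets 15; deviating to the expert witness nets 22 − 12 = 10.
Both types strictly prefer their assigned action; no profitable deviation.

Neither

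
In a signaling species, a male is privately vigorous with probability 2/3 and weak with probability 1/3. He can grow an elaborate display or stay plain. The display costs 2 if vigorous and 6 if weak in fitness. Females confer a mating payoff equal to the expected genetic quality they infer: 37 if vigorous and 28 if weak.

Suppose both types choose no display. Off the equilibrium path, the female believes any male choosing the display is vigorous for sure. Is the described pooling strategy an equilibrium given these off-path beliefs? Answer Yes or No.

No

On path, the female holds the prior and pays 2/3·37 + 1/3·28 = 34. Off path (the display), believing vigorous, it pays 37.
vigorous: no display nets 34; the display nets 37 − 2 = 35. vigorous would deviate.
weak: no display nets 34; the display nets 37 − 6 = 31. weak stays.
A type deviates, so pooling fails.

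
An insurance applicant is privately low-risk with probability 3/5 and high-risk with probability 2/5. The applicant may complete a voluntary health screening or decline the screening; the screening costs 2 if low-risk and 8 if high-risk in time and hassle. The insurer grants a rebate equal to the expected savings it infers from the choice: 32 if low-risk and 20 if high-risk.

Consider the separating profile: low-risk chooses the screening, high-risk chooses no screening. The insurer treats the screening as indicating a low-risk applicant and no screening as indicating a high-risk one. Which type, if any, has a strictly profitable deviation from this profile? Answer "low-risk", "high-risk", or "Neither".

high-risk

The screening pays 32; no screening pays 20.
low-risk: assigned the screening, nets 32 − 2 = 30; deviating to no screening nets 20.
high-risk: assigned no screening, nets 20; deviating to the screening nets 32 − 8 = 24.
The high-risk type gains 4 by deviating.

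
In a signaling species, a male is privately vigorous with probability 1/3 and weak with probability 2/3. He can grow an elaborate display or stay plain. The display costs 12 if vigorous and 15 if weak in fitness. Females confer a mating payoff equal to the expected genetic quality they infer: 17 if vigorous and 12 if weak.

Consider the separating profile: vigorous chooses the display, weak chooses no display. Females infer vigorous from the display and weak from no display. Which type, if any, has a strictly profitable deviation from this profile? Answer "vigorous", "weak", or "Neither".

The display pays 17; no display pays 12.
vigorous: assigned the display, nets 17 − 12 = 5; deviating to no display nets 12.
weak: assigned no display, nets 12; deviating to the display nets 17 − 15 = 2.
The vigorous type gains 7 by deviating.

vigorous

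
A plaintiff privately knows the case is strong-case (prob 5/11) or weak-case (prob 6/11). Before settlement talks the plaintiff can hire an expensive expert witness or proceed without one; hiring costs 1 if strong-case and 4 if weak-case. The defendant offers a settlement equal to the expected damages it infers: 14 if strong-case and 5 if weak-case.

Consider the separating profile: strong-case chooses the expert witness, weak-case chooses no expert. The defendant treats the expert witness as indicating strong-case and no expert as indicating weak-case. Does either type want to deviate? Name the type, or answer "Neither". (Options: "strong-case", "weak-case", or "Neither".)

weak-case

The expert witness pays 14; no expert pays 5.
strong-case: assigned the expert witness, nets 14 − 1 = 13; deviating to no expert nets 5.
weak-case: assigned no expert, nets 5; deviating to the expert witness nets 14 − 4 = 10.
The weak-case type gains 5 by deviating.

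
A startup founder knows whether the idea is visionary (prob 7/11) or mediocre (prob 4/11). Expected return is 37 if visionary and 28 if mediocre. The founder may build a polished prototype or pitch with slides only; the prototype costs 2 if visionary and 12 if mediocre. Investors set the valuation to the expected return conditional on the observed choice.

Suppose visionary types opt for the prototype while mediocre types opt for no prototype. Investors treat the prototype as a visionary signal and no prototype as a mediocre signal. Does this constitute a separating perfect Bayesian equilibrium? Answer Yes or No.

Yes

Under these beliefs, the prototype earns valuation 37 and no prototype earns valuation 28.
visionary: the prototype nets 37 − 2 = 35; no prototype nets 28. visionary prefers the prototype.
mediocre: the prototype nets 37 − 12 = 25; no prototype nets 28. mediocre prefers no prototype.
Neither type deviates, so the separating profile is an equilibrium.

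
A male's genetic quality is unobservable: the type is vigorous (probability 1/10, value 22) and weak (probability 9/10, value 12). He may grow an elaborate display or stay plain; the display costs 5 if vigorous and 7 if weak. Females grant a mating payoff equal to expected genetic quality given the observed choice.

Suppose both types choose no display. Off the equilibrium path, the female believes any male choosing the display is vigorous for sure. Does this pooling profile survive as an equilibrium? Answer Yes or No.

On path, the female holds the prior and pays 1/10·22 + 9/10·12 = 13. Off path (the display), believing vigorous, it pays 22.
vigorous: no display nets 13; the display nets 22 − 5 = 17. vigorous would deviate.
weak: no display nets 13; the display nets 22 − 7 = 15. weak would deviate.
A type deviates, so pooling fails.

No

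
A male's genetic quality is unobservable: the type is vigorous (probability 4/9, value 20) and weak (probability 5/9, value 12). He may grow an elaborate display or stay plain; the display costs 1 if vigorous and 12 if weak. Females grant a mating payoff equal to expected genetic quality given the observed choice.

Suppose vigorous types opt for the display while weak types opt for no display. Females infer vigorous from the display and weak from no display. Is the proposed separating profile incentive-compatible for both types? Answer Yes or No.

Yes

Under these beliefs, the display earns mating payoff 20 and no display earns mating payoff 12.
vigorous: the display nets 20 − 1 = 19; no display nets 12. vigorous prefers the display.
weak: the display nets 20 − 12 = 8; no display nets 12. weak prefers no display.
Neither type deviates, so the separating profile is an equilibrium.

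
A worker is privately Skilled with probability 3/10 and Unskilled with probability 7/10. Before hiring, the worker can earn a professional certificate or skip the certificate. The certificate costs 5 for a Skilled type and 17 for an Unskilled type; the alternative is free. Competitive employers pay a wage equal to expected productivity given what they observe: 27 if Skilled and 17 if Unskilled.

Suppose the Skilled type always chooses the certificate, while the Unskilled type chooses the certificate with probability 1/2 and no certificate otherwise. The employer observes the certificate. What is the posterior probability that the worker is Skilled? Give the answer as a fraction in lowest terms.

P(the certificate) = (3/10)·1 + (7/10)·(1/2) = 13/20.
By Bayes' rule, P(Skilled | the certificate) = (3/10) / (13/20) = 6/13.

6/13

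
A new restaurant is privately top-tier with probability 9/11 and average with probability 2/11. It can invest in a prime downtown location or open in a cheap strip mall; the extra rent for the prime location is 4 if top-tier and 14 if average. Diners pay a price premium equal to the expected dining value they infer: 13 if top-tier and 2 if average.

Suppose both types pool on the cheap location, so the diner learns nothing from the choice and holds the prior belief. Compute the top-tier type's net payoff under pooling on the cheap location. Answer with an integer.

Pooled price premium = 9/11·13 + 2/11·2 = 11.
top-tier pays no cost for the cheap location, so net payoff = 11.

11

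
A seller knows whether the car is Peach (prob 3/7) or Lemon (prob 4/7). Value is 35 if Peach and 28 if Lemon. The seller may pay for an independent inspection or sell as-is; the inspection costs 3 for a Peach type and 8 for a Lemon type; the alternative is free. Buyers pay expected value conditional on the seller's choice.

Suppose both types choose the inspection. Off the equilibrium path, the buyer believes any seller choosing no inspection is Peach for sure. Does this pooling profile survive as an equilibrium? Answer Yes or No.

On path, the buyer holds the prior and pays 3/7·35 + 4/7·28 = 31. Off path (no inspection), believing Peach, it pays 35.
Peach: the inspection nets 31 − 3 = 28; no inspection nets 35. Peach would deviate.
Lemon: the inspection nets 31 − 8 = 23; no inspection nets 35. Lemon would deviate.
A type deviates, so pooling fails.

No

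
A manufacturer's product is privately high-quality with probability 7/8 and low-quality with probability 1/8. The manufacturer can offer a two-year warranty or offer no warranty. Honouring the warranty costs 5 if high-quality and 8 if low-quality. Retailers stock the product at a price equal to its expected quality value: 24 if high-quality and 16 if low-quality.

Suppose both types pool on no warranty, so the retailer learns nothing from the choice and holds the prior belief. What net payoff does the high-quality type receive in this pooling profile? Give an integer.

23

Pooled price = 7/8·24 + 1/8·16 = 23.
high-quality pays no cost for no warranty, so net payoff = 23.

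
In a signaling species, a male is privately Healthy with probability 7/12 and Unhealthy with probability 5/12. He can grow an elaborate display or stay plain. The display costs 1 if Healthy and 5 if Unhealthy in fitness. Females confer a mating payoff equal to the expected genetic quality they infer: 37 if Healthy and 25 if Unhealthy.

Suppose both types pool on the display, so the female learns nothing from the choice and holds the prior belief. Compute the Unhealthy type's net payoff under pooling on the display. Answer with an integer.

27

Pooled mating payoff = 7/12·37 + 5/12·25 = 32.
Unhealthy pays cost 5 for the display, so net payoff = 32 − 5 = 27.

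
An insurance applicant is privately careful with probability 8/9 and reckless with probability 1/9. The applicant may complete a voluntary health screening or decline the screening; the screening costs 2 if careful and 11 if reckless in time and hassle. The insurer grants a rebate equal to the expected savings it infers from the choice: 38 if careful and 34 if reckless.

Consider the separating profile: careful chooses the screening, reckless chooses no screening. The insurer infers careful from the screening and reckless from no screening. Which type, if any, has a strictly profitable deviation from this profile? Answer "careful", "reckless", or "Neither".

The screening pays 38; no screening pays 34.
careful: assigned the screening, nets 38 − 2 = 36; deviating to no screening nets 34.
reckless: assigned no screening, nets 34; deviating to the screening nets 38 − 11 = 27.
Both types strictly prefer their assigned action; no profitable deviation.

Neither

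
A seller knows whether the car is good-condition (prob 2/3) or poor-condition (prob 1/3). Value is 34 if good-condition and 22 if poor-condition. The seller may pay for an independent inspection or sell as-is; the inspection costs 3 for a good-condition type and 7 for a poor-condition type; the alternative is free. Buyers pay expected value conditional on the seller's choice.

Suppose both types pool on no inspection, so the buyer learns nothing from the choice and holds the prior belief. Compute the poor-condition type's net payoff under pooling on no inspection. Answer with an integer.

Pooled price = 2/3·34 + 1/3·22 = 30.
poor-condition pays no cost for no inspection, so net payoff = 30.

30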